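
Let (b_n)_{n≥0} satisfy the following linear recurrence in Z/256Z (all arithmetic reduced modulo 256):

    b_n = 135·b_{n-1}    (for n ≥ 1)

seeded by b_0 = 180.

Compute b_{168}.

b_1 = 135·180 = 236
b_2 = 135·236 = 116
b_3 = 135·116 = 44
b_4 = 135·44 = 52
b_5 = 135·52 = 108
b_6 = 135·108 = 244
b_7 = 135·244 = 172
b_8 = 135·172 = 180
(b_8) = (180) = (b_0), so the sequence has period 8.
168 ≡ 0 (mod 8), hence b_168 = b_0 = 180.

180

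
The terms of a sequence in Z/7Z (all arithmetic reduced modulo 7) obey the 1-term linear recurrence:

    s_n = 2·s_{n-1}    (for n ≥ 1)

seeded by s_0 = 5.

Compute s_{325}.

3

s_1 = 2·5 = 3
s_2 = 2·3 = 6
s_3 = 2·6 = 5
(s_3) = (5) = (s_0), so the sequence has period 3.
325 ≡ 1 (mod 3), hence s_325 = s_1 = 3.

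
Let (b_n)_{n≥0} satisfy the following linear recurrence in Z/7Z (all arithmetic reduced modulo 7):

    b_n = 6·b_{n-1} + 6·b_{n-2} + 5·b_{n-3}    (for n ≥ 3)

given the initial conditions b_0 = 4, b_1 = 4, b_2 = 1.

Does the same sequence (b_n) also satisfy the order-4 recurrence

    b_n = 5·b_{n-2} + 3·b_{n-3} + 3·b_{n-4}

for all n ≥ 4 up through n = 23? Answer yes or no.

Terms b_0..b_23: 4, 4, 1, 1, 4, 0, 1, 5, 1, 6, 4, 2, 3, 1, 6, 1, 5, 3, 4, 4, 0, 2, 4, 1
n=4: candidate gives 1, actual b_4 = 4 ✗

no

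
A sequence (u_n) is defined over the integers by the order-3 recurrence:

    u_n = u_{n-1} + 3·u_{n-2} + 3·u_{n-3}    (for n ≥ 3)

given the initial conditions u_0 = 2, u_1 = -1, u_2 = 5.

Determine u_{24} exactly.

4258705850

u_3 = 1·5 + 3·-1 + 3·2 = 8
u_4 = 1·8 + 3·5 + 3·-1 = 20
u_5 = 1·20 + 3·8 + 3·5 = 59
u_6 = 1·59 + 3·20 + 3·8 = 143
u_7 = 1·143 + 3·59 + 3·20 = 380
u_8 = 1·380 + 3·143 + 3·59 = 986
u_9 = 1·986 + 3·380 + 3·143 = 2555
u_10 = 1·2555 + 3·986 + 3·380 = 6653
u_11 = 1·6653 + 3·2555 + 3·986 = 17276
u_12 = 1·17276 + 3·6653 + 3·2555 = 44900
u_13 = 1·44900 + 3·17276 + 3·6653 = 116687
u_14 = 1·116687 + 3·44900 + 3·17276 = 303215
u_15 = 1·303215 + 3·116687 + 3·44900 = 787976
u_16 = 1·787976 + 3·303215 + 3·116687 = 2047682
u_17 = 1·2047682 + 3·787976 + 3·303215 = 5321255
u_18 = 1·5321255 + 3·2047682 + 3·787976 = 13828229
u_19 = 1·13828229 + 3·5321255 + 3·2047682 = 35935040
u_20 = 1·35935040 + 3·13828229 + 3·5321255 = 93383492
u_21 = 1·93383492 + 3·35935040 + 3·13828229 = 242673299
u_22 = 1·242673299 + 3·93383492 + 3·35935040 = 630628895
u_23 = 1·630628895 + 3·242673299 + 3·93383492 = 1638799268
u_24 = 1·1638799268 + 3·630628895 + 3·242673299 = 4258705850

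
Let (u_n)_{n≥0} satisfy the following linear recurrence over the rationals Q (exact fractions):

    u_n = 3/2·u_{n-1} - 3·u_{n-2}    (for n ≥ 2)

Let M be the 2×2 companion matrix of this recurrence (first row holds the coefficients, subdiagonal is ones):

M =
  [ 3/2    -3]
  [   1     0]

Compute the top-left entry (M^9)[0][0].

(M^9)[0][0] is the top entry after applying M 9 times to the unit state (1, 0). Equivalently it is h_{10} for the auxiliary sequence (h_n) obeying the same recurrence with h_1 = 1 and h_i = 0 for 0 ≤ i < 1:
h_2 = 3/2·1 + -3·0 = 3/2
h_3 = 3/2·3/2 + -3·1 = -3/4
h_4 = 3/2·-3/4 + -3·3/2 = -45/8
h_5 = 3/2·-45/8 + -3·-3/4 = -99/16
h_6 = 3/2·-99/16 + -3·-45/8 = 243/32
h_7 = 3/2·243/32 + -3·-99/16 = 1917/64
h_8 = 3/2·1917/64 + -3·243/32 = 2835/128
h_9 = 3/2·2835/128 + -3·1917/64 = -14499/256
h_10 = 3/2·-14499/256 + -3·2835/128 = -77517/512

-77517/512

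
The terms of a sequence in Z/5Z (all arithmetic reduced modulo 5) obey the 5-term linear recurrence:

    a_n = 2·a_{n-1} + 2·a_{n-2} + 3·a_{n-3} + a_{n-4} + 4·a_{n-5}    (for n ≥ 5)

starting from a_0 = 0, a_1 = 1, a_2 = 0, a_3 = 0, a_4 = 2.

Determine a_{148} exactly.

4

a_5 = 2·2 + 2·0 + 3·0 + 1·1 + 4·0 = 0
a_6 = 2·0 + 2·2 + 3·0 + 1·0 + 4·1 = 3
a_7 = 2·3 + 2·0 + 3·2 + 1·0 + 4·0 = 2
a_8 = 2·2 + 2·3 + 3·0 + 1·2 + 4·0 = 2
a_9 = 2·2 + 2·2 + 3·3 + 1·0 + 4·2 = 0
a_10 = 2·0 + 2·2 + 3·2 + 1·3 + 4·0 = 3
Continuing the recurrence:
  a_11 = 1;  a_12 = 3;  a_13 = 0;  a_14 = 2;  a_15 = 1;  a_16 = 3
  a_17 = 1;  a_18 = 3;  a_19 = 1;  a_20 = 3;  a_21 = 0;  a_22 = 1
  a_23 = 4;  a_24 = 2;  a_25 = 2;  a_26 = 1;  a_27 = 0;  a_28 = 1
  a_29 = 0;  a_30 = 1;  a_31 = 4;  a_32 = 1;  a_33 = 2;  a_34 = 4
  a_35 = 3;  a_36 = 2;  a_37 = 3;  a_38 = 1;  a_39 = 3;  a_40 = 1
  a_41 = 2;  a_42 = 3;  a_43 = 0;  a_44 = 0;  a_45 = 0;  a_46 = 1
  a_47 = 4;  a_48 = 0;  a_49 = 1;  a_50 = 0;  a_51 = 0;  a_52 = 4
  a_53 = 4;  a_54 = 0;  a_55 = 0;  a_56 = 1;  a_57 = 2;  a_58 = 2
  a_59 = 1;  a_60 = 3;  a_61 = 0;  a_62 = 4;  a_63 = 1;  a_64 = 2
  a_65 = 0;  a_66 = 1;  a_67 = 0;  a_68 = 3;  a_69 = 2;  a_70 = 1
  a_71 = 4;  a_72 = 4;  a_73 = 3;  a_74 = 0;  a_75 = 1;  a_76 = 1
  a_77 = 3;  a_78 = 3;  a_79 = 1;  a_80 = 2;  a_81 = 2;  a_82 = 1
  a_83 = 0;  a_84 = 4;  a_85 = 1;  a_86 = 4;  a_87 = 1;  a_88 = 2
  a_89 = 0;  a_90 = 0;  a_91 = 3;  a_92 = 2;  a_93 = 3;  a_94 = 4
  a_95 = 3;  a_96 = 2;  a_97 = 3;  a_98 = 0;  a_99 = 1;  a_100 = 0
  a_101 = 3;  a_102 = 1;  a_103 = 4;  a_104 = 3;  a_105 = 0;  a_106 = 1
  a_107 = 4;  a_108 = 4;  a_109 = 1;  a_110 = 3;  a_111 = 3;  a_112 = 0
  a_113 = 2;  a_114 = 0;  a_115 = 4;  a_116 = 1;  a_117 = 2;  a_118 = 1
  a_119 = 3;  a_120 = 1;  a_121 = 2;  a_122 = 4;  a_123 = 2;  a_124 = 1
  a_125 = 4;  a_126 = 3;  a_127 = 0;  a_128 = 2;  a_129 = 1;  a_130 = 0
  a_131 = 0;  a_132 = 0;  a_133 = 4;  a_134 = 2;  a_135 = 2;  a_136 = 0
  a_137 = 4;  a_138 = 2;  a_139 = 2;  a_140 = 3;  a_141 = 0;  a_142 = 0
  a_143 = 4;  a_144 = 4;  a_145 = 3;  a_146 = 1
a_147 = 2·1 + 2·3 + 3·4 + 1·4 + 4·0 = 4
a_148 = 2·4 + 2·1 + 3·3 + 1·4 + 4·4 = 4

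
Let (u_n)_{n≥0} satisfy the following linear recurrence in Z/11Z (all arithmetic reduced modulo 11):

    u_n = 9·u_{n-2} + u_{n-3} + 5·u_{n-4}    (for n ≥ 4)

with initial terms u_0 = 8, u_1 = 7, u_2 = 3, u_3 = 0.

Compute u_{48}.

u_4 = 0·0 + 9·3 + 1·7 + 5·8 = 8
u_5 = 0·8 + 9·0 + 1·3 + 5·7 = 5
u_6 = 0·5 + 9·8 + 1·0 + 5·3 = 10
u_7 = 0·10 + 9·5 + 1·8 + 5·0 = 9
u_8 = 0·9 + 9·10 + 1·5 + 5·8 = 3
u_9 = 0·3 + 9·9 + 1·10 + 5·5 = 6
u_10 = 0·6 + 9·3 + 1·9 + 5·10 = 9
u_11 = 0·9 + 9·6 + 1·3 + 5·9 = 3
u_12 = 0·3 + 9·9 + 1·6 + 5·3 = 3
u_13 = 0·3 + 9·3 + 1·9 + 5·6 = 0
u_14 = 0·0 + 9·3 + 1·3 + 5·9 = 9
u_15 = 0·9 + 9·0 + 1·3 + 5·3 = 7
u_16 = 0·7 + 9·9 + 1·0 + 5·3 = 8
u_17 = 0·8 + 9·7 + 1·9 + 5·0 = 6
u_18 = 0·6 + 9·8 + 1·7 + 5·9 = 3
u_19 = 0·3 + 9·6 + 1·8 + 5·7 = 9
u_20 = 0·9 + 9·3 + 1·6 + 5·8 = 7
u_21 = 0·7 + 9·9 + 1·3 + 5·6 = 4
u_22 = 0·4 + 9·7 + 1·9 + 5·3 = 10
u_23 = 0·10 + 9·4 + 1·7 + 5·9 = 0
u_24 = 0·0 + 9·10 + 1·4 + 5·7 = 8
u_25 = 0·8 + 9·0 + 1·10 + 5·4 = 8
u_26 = 0·8 + 9·8 + 1·0 + 5·10 = 1
u_27 = 0·1 + 9·8 + 1·8 + 5·0 = 3
u_28 = 0·3 + 9·1 + 1·8 + 5·8 = 2
u_29 = 0·2 + 9·3 + 1·1 + 5·8 = 2
u_30 = 0·2 + 9·2 + 1·3 + 5·1 = 4
u_31 = 0·4 + 9·2 + 1·2 + 5·3 = 2
u_32 = 0·2 + 9·4 + 1·2 + 5·2 = 4
u_33 = 0·4 + 9·2 + 1·4 + 5·2 = 10
u_34 = 0·10 + 9·4 + 1·2 + 5·4 = 3
u_35 = 0·3 + 9·10 + 1·4 + 5·2 = 5
u_36 = 0·5 + 9·3 + 1·10 + 5·4 = 2
u_37 = 0·2 + 9·5 + 1·3 + 5·10 = 10
u_38 = 0·10 + 9·2 + 1·5 + 5·3 = 5
u_39 = 0·5 + 9·10 + 1·2 + 5·5 = 7
u_40 = 0·7 + 9·5 + 1·10 + 5·2 = 10
u_41 = 0·10 + 9·7 + 1·5 + 5·10 = 8
u_42 = 0·8 + 9·10 + 1·7 + 5·5 = 1
u_43 = 0·1 + 9·8 + 1·10 + 5·7 = 7
u_44 = 0·7 + 9·1 + 1·8 + 5·10 = 1
u_45 = 0·1 + 9·7 + 1·1 + 5·8 = 5
u_46 = 0·5 + 9·1 + 1·7 + 5·1 = 10
u_47 = 0·10 + 9·5 + 1·1 + 5·7 = 4
u_48 = 0·4 + 9·10 + 1·5 + 5·1 = 1

1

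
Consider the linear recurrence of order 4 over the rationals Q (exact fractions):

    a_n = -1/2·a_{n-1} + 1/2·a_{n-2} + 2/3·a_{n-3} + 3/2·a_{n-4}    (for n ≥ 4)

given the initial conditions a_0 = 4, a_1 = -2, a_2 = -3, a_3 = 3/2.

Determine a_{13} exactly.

-1656337/165888

a_4 = -1/2·3/2 + 1/2·-3 + 2/3·-2 + 3/2·4 = 29/12
a_5 = -1/2·29/12 + 1/2·3/2 + 2/3·-3 + 3/2·-2 = -131/24
a_6 = -1/2·-131/24 + 1/2·29/12 + 2/3·3/2 + 3/2·-3 = 7/16
a_7 = -1/2·7/16 + 1/2·-131/24 + 2/3·29/12 + 3/2·3/2 = 263/288
a_8 = -1/2·263/288 + 1/2·7/16 + 2/3·-131/24 + 3/2·29/12 = -145/576
a_9 = -1/2·-145/576 + 1/2·263/288 + 2/3·7/16 + 3/2·-131/24 = -8425/1152
a_10 = -1/2·-8425/1152 + 1/2·-145/576 + 2/3·263/288 + 3/2·7/16 = 33149/6912
a_11 = -1/2·33149/6912 + 1/2·-8425/1152 + 2/3·-145/576 + 3/2·263/288 = -22361/4608
a_12 = -1/2·-22361/4608 + 1/2·33149/6912 + 2/3·-8425/1152 + 3/2·-145/576 = -3953/9216
a_13 = -1/2·-3953/9216 + 1/2·-22361/4608 + 2/3·33149/6912 + 3/2·-8425/1152 = -1656337/165888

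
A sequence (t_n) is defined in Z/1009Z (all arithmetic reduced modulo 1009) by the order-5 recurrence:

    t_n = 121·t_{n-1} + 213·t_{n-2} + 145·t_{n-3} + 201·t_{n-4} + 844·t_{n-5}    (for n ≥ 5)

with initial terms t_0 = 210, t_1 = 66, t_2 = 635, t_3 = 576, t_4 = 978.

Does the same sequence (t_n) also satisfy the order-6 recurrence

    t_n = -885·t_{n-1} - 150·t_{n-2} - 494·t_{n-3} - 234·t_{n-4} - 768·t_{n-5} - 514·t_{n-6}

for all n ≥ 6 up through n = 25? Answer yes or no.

yes

Terms t_0..t_25: 210, 66, 635, 576, 978, 945, 262, 360, 923, 660, 389, 491, 851, 146, 280, 899, 132, 775, 907, 645, 477, 508, 254, 419, 419, 397
n=6: candidate gives 262, actual t_6 = 262 ✓
n=7: candidate gives 360, actual t_7 = 360 ✓
n=8: candidate gives 923, actual t_8 = 923 ✓
n=9: candidate gives 660, actual t_9 = 660 ✓
n=10: candidate gives 389, actual t_10 = 389 ✓
n=11: candidate gives 491, actual t_11 = 491 ✓
n=12: candidate gives 851, actual t_12 = 851 ✓
n=13: candidate gives 146, actual t_13 = 146 ✓
n=14: candidate gives 280, actual t_14 = 280 ✓
n=15: candidate gives 899, actual t_15 = 899 ✓
n=16: candidate gives 132, actual t_16 = 132 ✓
n=17: candidate gives 775, actual t_17 = 775 ✓
n=18: candidate gives 907, actual t_18 = 907 ✓
n=19: candidate gives 645, actual t_19 = 645 ✓
n=20: candidate gives 477, actual t_20 = 477 ✓
n=21: candidate gives 508, actual t_21 = 508 ✓
n=22: candidate gives 254, actual t_22 = 254 ✓
n=23: candidate gives 419, actual t_23 = 419 ✓
n=24: candidate gives 419, actual t_24 = 419 ✓
n=25: candidate gives 397, actual t_25 = 397 ✓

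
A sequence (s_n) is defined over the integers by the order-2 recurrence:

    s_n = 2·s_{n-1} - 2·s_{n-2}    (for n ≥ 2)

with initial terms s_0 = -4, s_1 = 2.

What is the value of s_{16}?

-1024

s_2 = 2·2 + -2·-4 = 12
s_3 = 2·12 + -2·2 = 20
s_4 = 2·20 + -2·12 = 16
s_5 = 2·16 + -2·20 = -8
s_6 = 2·-8 + -2·16 = -48
s_7 = 2·-48 + -2·-8 = -80
s_8 = 2·-80 + -2·-48 = -64
s_9 = 2·-64 + -2·-80 = 32
s_10 = 2·32 + -2·-64 = 192
s_11 = 2·192 + -2·32 = 320
s_12 = 2·320 + -2·192 = 256
s_13 = 2·256 + -2·320 = -128
s_14 = 2·-128 + -2·256 = -768
s_15 = 2·-768 + -2·-128 = -1280
s_16 = 2·-1280 + -2·-768 = -1024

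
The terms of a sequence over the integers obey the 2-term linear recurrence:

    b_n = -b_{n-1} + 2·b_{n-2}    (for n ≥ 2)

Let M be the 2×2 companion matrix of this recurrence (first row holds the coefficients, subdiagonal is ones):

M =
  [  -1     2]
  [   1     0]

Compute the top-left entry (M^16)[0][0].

(M^16)[0][0] is the top entry after applying M 16 times to the unit state (1, 0). Equivalently it is h_{17} for the auxiliary sequence (h_n) obeying the same recurrence with h_1 = 1 and h_i = 0 for 0 ≤ i < 1:
h_2 = -1·1 + 2·0 = -1
h_3 = -1·-1 + 2·1 = 3
h_4 = -1·3 + 2·-1 = -5
h_5 = -1·-5 + 2·3 = 11
h_6 = -1·11 + 2·-5 = -21
h_7 = -1·-21 + 2·11 = 43
h_8 = -1·43 + 2·-21 = -85
h_9 = -1·-85 + 2·43 = 171
h_10 = -1·171 + 2·-85 = -341
h_11 = -1·-341 + 2·171 = 683
h_12 = -1·683 + 2·-341 = -1365
h_13 = -1·-1365 + 2·683 = 2731
h_14 = -1·2731 + 2·-1365 = -5461
h_15 = -1·-5461 + 2·2731 = 10923
h_16 = -1·10923 + 2·-5461 = -21845
h_17 = -1·-21845 + 2·10923 = 43691

43691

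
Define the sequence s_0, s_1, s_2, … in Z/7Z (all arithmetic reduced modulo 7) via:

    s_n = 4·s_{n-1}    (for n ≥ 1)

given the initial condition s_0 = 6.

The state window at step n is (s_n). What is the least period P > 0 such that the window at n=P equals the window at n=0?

n=0: window = (6)
n=1: window = (3)
n=2: window = (5)
n=3: window = (6)
window at n=3 equals window at n=0 → period = 3

3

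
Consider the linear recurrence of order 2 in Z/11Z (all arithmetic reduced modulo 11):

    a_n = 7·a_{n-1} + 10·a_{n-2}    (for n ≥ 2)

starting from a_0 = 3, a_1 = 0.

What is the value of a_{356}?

0

a_2 = 7·0 + 10·3 = 8
a_3 = 7·8 + 10·0 = 1
a_4 = 7·1 + 10·8 = 10
a_5 = 7·10 + 10·1 = 3
a_6 = 7·3 + 10·10 = 0
(a_5, a_6) = (3, 0) = (a_0, a_1), so the sequence has period 5.
356 ≡ 1 (mod 5), hence a_356 = a_1 = 0.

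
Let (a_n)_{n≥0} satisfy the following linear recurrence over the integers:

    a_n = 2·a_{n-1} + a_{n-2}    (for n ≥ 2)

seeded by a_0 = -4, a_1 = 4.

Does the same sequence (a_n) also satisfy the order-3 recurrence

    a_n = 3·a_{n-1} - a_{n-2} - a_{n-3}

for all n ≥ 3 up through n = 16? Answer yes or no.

yes

Terms a_0..a_16: -4, 4, 4, 12, 28, 68, 164, 396, 956, 2308, 5572, 13452, 32476, 78404, 189284, 456972, 1103228
n=3: candidate gives 12, actual a_3 = 12 ✓
n=4: candidate gives 28, actual a_4 = 28 ✓
n=5: candidate gives 68, actual a_5 = 68 ✓
n=6: candidate gives 164, actual a_6 = 164 ✓
n=7: candidate gives 396, actual a_7 = 396 ✓
n=8: candidate gives 956, actual a_8 = 956 ✓
n=9: candidate gives 2308, actual a_9 = 2308 ✓
n=10: candidate gives 5572, actual a_10 = 5572 ✓
n=11: candidate gives 13452, actual a_11 = 13452 ✓
n=12: candidate gives 32476, actual a_12 = 32476 ✓
n=13: candidate gives 78404, actual a_13 = 78404 ✓
n=14: candidate gives 189284, actual a_14 = 189284 ✓
n=15: candidate gives 456972, actual a_15 = 456972 ✓
n=16: candidate gives 1103228, actual a_16 = 1103228 ✓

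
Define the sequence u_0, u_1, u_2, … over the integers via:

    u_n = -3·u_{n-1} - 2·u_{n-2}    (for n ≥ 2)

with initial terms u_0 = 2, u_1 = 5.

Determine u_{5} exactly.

215

u_2 = -3·5 + -2·2 = -19
u_3 = -3·-19 + -2·5 = 47
u_4 = -3·47 + -2·-19 = -103
u_5 = -3·-103 + -2·47 = 215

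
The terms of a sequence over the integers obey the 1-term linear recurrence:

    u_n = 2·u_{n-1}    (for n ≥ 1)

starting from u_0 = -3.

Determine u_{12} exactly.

-12288

u_1 = 2·-3 = -6
u_2 = 2·-6 = -12
u_3 = 2·-12 = -24
u_4 = 2·-24 = -48
u_5 = 2·-48 = -96
u_6 = 2·-96 = -192
u_7 = 2·-192 = -384
u_8 = 2·-384 = -768
u_9 = 2·-768 = -1536
u_10 = 2·-1536 = -3072
u_11 = 2·-3072 = -6144
u_12 = 2·-6144 = -12288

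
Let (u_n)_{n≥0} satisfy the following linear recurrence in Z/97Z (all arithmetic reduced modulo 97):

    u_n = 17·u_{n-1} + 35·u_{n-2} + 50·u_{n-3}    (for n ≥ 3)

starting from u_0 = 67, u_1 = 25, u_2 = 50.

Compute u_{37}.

26

u_3 = 17·50 + 35·25 + 50·67 = 31
u_4 = 17·31 + 35·50 + 50·25 = 35
u_5 = 17·35 + 35·31 + 50·50 = 9
u_6 = 17·9 + 35·35 + 50·31 = 18
u_7 = 17·18 + 35·9 + 50·35 = 43
u_8 = 17·43 + 35·18 + 50·9 = 65
u_9 = 17·65 + 35·43 + 50·18 = 18
u_10 = 17·18 + 35·65 + 50·43 = 75
u_11 = 17·75 + 35·18 + 50·65 = 14
u_12 = 17·14 + 35·75 + 50·18 = 77
u_13 = 17·77 + 35·14 + 50·75 = 20
u_14 = 17·20 + 35·77 + 50·14 = 49
u_15 = 17·49 + 35·20 + 50·77 = 48
u_16 = 17·48 + 35·49 + 50·20 = 39
u_17 = 17·39 + 35·48 + 50·49 = 40
u_18 = 17·40 + 35·39 + 50·48 = 80
u_19 = 17·80 + 35·40 + 50·39 = 54
u_20 = 17·54 + 35·80 + 50·40 = 92
u_21 = 17·92 + 35·54 + 50·80 = 82
u_22 = 17·82 + 35·92 + 50·54 = 39
u_23 = 17·39 + 35·82 + 50·92 = 82
u_24 = 17·82 + 35·39 + 50·82 = 69
u_25 = 17·69 + 35·82 + 50·39 = 76
u_26 = 17·76 + 35·69 + 50·82 = 47
u_27 = 17·47 + 35·76 + 50·69 = 22
u_28 = 17·22 + 35·47 + 50·76 = 96
u_29 = 17·96 + 35·22 + 50·47 = 96
u_30 = 17·96 + 35·96 + 50·22 = 78
u_31 = 17·78 + 35·96 + 50·96 = 77
u_32 = 17·77 + 35·78 + 50·96 = 12
u_33 = 17·12 + 35·77 + 50·78 = 9
u_34 = 17·9 + 35·12 + 50·77 = 58
u_35 = 17·58 + 35·9 + 50·12 = 58
u_36 = 17·58 + 35·58 + 50·9 = 71
u_37 = 17·71 + 35·58 + 50·58 = 26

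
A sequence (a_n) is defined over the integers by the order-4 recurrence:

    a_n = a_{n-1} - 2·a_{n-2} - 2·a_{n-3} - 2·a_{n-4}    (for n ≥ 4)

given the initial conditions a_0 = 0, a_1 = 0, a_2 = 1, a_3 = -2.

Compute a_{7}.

a_4 = 1·-2 + -2·1 + -2·0 + -2·0 = -4
a_5 = 1·-4 + -2·-2 + -2·1 + -2·0 = -2
a_6 = 1·-2 + -2·-4 + -2·-2 + -2·1 = 8
a_7 = 1·8 + -2·-2 + -2·-4 + -2·-2 = 24

24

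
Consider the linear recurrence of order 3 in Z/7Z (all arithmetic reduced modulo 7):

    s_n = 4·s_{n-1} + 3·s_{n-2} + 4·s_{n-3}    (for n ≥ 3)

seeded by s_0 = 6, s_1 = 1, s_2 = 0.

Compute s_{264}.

0

s_3 = 4·0 + 3·1 + 4·6 = 6
s_4 = 4·6 + 3·0 + 4·1 = 0
s_5 = 4·0 + 3·6 + 4·0 = 4
s_6 = 4·4 + 3·0 + 4·6 = 5
s_7 = 4·5 + 3·4 + 4·0 = 4
s_8 = 4·4 + 3·5 + 4·4 = 5
Continuing the recurrence:
  s_9 = 3;  s_10 = 1;  s_11 = 5;  s_12 = 0;  s_13 = 5;  s_14 = 5
  s_15 = 0;  s_16 = 0;  s_17 = 6;  s_18 = 3;  s_19 = 2;  s_20 = 6
  s_21 = 0;  s_22 = 5;  s_23 = 2;  s_24 = 2;  s_25 = 6;  s_26 = 3
  s_27 = 3;  s_28 = 3;  s_29 = 5;  s_30 = 6;  s_31 = 2;  s_32 = 4
  s_33 = 4;  s_34 = 1;  s_35 = 4;  s_36 = 0;  s_37 = 2;  s_38 = 3
  s_39 = 4;  s_40 = 5;  s_41 = 2;  s_42 = 4;  s_43 = 0;  s_44 = 6
  s_45 = 5;  s_46 = 3;  s_47 = 2;  s_48 = 2;  s_49 = 5;  s_50 = 6
  s_51 = 5;  s_52 = 2;  s_53 = 5;  s_54 = 4;  s_55 = 4;  s_56 = 6
  s_57 = 3;  s_58 = 4;  s_59 = 0;  s_60 = 3;  s_61 = 0;  s_62 = 2
  s_63 = 6;  s_64 = 2;  s_65 = 6;  s_66 = 5;  s_67 = 4;  s_68 = 6
  s_69 = 0;  s_70 = 6;  s_71 = 6;  s_72 = 0;  s_73 = 0;  s_74 = 3
  s_75 = 5;  s_76 = 1;  s_77 = 3;  s_78 = 0;  s_79 = 6;  s_80 = 1
  s_81 = 1;  s_82 = 3;  s_83 = 5;  s_84 = 5;  s_85 = 5;  s_86 = 6
  s_87 = 3;  s_88 = 1;  s_89 = 2;  s_90 = 2;  s_91 = 4;  s_92 = 2
  s_93 = 0;  s_94 = 1;  s_95 = 5;  s_96 = 2;  s_97 = 6;  s_98 = 1
  s_99 = 2;  s_100 = 0;  s_101 = 3;  s_102 = 6;  s_103 = 5;  s_104 = 1
  s_105 = 1;  s_106 = 6;  s_107 = 3;  s_108 = 6;  s_109 = 1;  s_110 = 6
  s_111 = 2;  s_112 = 2;  s_113 = 3;  s_114 = 5;  s_115 = 2;  s_116 = 0
  s_117 = 5;  s_118 = 0;  s_119 = 1;  s_120 = 3;  s_121 = 1;  s_122 = 3
  s_123 = 6;  s_124 = 2;  s_125 = 3;  s_126 = 0;  s_127 = 3;  s_128 = 3
  s_129 = 0;  s_130 = 0;  s_131 = 5;  s_132 = 6;  s_133 = 4;  s_134 = 5
  s_135 = 0;  s_136 = 3;  s_137 = 4;  s_138 = 4;  s_139 = 5;  s_140 = 6
  s_141 = 6;  s_142 = 6;  s_143 = 3;  s_144 = 5;  s_145 = 4;  s_146 = 1
  s_147 = 1;  s_148 = 2;  s_149 = 1;  s_150 = 0;  s_151 = 4;  s_152 = 6
  s_153 = 1;  s_154 = 3;  s_155 = 4;  s_156 = 1;  s_157 = 0;  s_158 = 5
  s_159 = 3;  s_160 = 6;  s_161 = 4;  s_162 = 4;  s_163 = 3;  s_164 = 5
  s_165 = 3;  s_166 = 4;  s_167 = 3;  s_168 = 1;  s_169 = 1;  s_170 = 5
  s_171 = 6;  s_172 = 1;  s_173 = 0;  s_174 = 6;  s_175 = 0;  s_176 = 4
  s_177 = 5;  s_178 = 4;  s_179 = 5;  s_180 = 3;  s_181 = 1;  s_182 = 5
  s_183 = 0;  s_184 = 5;  s_185 = 5;  s_186 = 0;  s_187 = 0;  s_188 = 6
  s_189 = 3;  s_190 = 2;  s_191 = 6;  s_192 = 0;  s_193 = 5;  s_194 = 2
  s_195 = 2;  s_196 = 6;  s_197 = 3;  s_198 = 3;  s_199 = 3;  s_200 = 5
  s_201 = 6;  s_202 = 2;  s_203 = 4;  s_204 = 4;  s_205 = 1;  s_206 = 4
  s_207 = 0;  s_208 = 2;  s_209 = 3;  s_210 = 4;  s_211 = 5;  s_212 = 2
  s_213 = 4;  s_214 = 0;  s_215 = 6;  s_216 = 5;  s_217 = 3;  s_218 = 2
  s_219 = 2;  s_220 = 5;  s_221 = 6;  s_222 = 5;  s_223 = 2;  s_224 = 5
  s_225 = 4;  s_226 = 4;  s_227 = 6;  s_228 = 3;  s_229 = 4;  s_230 = 0
  s_231 = 3;  s_232 = 0;  s_233 = 2;  s_234 = 6;  s_235 = 2;  s_236 = 6
  s_237 = 5;  s_238 = 4;  s_239 = 6;  s_240 = 0;  s_241 = 6;  s_242 = 6
  s_243 = 0;  s_244 = 0;  s_245 = 3;  s_246 = 5;  s_247 = 1;  s_248 = 3
  s_249 = 0;  s_250 = 6;  s_251 = 1;  s_252 = 1;  s_253 = 3;  s_254 = 5
  s_255 = 5;  s_256 = 5;  s_257 = 6;  s_258 = 3;  s_259 = 1;  s_260 = 2
  s_261 = 2;  s_262 = 4
s_263 = 4·4 + 3·2 + 4·2 = 2
s_264 = 4·2 + 3·4 + 4·2 = 0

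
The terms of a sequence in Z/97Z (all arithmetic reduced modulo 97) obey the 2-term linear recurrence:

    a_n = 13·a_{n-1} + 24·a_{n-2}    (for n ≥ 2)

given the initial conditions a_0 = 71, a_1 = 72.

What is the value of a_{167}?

a_2 = 13·72 + 24·71 = 21
a_3 = 13·21 + 24·72 = 61
a_4 = 13·61 + 24·21 = 36
a_5 = 13·36 + 24·61 = 89
a_6 = 13·89 + 24·36 = 81
a_7 = 13·81 + 24·89 = 85
a_8 = 13·85 + 24·81 = 42
a_9 = 13·42 + 24·85 = 64
a_10 = 13·64 + 24·42 = 94
a_11 = 13·94 + 24·64 = 42
a_12 = 13·42 + 24·94 = 86
a_13 = 13·86 + 24·42 = 89
a_14 = 13·89 + 24·86 = 20
a_15 = 13·20 + 24·89 = 68
a_16 = 13·68 + 24·20 = 6
a_17 = 13·6 + 24·68 = 61
a_18 = 13·61 + 24·6 = 64
a_19 = 13·64 + 24·61 = 65
a_20 = 13·65 + 24·64 = 53
a_21 = 13·53 + 24·65 = 18
a_22 = 13·18 + 24·53 = 51
a_23 = 13·51 + 24·18 = 28
a_24 = 13·28 + 24·51 = 36
a_25 = 13·36 + 24·28 = 73
a_26 = 13·73 + 24·36 = 67
a_27 = 13·67 + 24·73 = 4
a_28 = 13·4 + 24·67 = 11
a_29 = 13·11 + 24·4 = 45
a_30 = 13·45 + 24·11 = 73
a_31 = 13·73 + 24·45 = 89
a_32 = 13·89 + 24·73 = 96
a_33 = 13·96 + 24·89 = 86
a_34 = 13·86 + 24·96 = 27
a_35 = 13·27 + 24·86 = 87
a_36 = 13·87 + 24·27 = 33
a_37 = 13·33 + 24·87 = 92
a_38 = 13·92 + 24·33 = 48
a_39 = 13·48 + 24·92 = 19
a_40 = 13·19 + 24·48 = 41
a_41 = 13·41 + 24·19 = 19
a_42 = 13·19 + 24·41 = 67
a_43 = 13·67 + 24·19 = 66
a_44 = 13·66 + 24·67 = 41
a_45 = 13·41 + 24·66 = 80
a_46 = 13·80 + 24·41 = 84
a_47 = 13·84 + 24·80 = 5
a_48 = 13·5 + 24·84 = 44
a_49 = 13·44 + 24·5 = 13
a_50 = 13·13 + 24·44 = 61
a_51 = 13·61 + 24·13 = 38
a_52 = 13·38 + 24·61 = 18
a_53 = 13·18 + 24·38 = 79
a_54 = 13·79 + 24·18 = 4
a_55 = 13·4 + 24·79 = 8
a_56 = 13·8 + 24·4 = 6
a_57 = 13·6 + 24·8 = 76
a_58 = 13·76 + 24·6 = 65
a_59 = 13·65 + 24·76 = 50
a_60 = 13·50 + 24·65 = 76
a_61 = 13·76 + 24·50 = 54
a_62 = 13·54 + 24·76 = 4
a_63 = 13·4 + 24·54 = 87
a_64 = 13·87 + 24·4 = 63
a_65 = 13·63 + 24·87 = 94
a_66 = 13·94 + 24·63 = 18
a_67 = 13·18 + 24·94 = 65
a_68 = 13·65 + 24·18 = 16
a_69 = 13·16 + 24·65 = 22
a_70 = 13·22 + 24·16 = 88
a_71 = 13·88 + 24·22 = 23
a_72 = 13·23 + 24·88 = 83
a_73 = 13·83 + 24·23 = 79
a_74 = 13·79 + 24·83 = 12
a_75 = 13·12 + 24·79 = 15
a_76 = 13·15 + 24·12 = 95
a_77 = 13·95 + 24·15 = 43
a_78 = 13·43 + 24·95 = 26
a_79 = 13·26 + 24·43 = 12
a_80 = 13·12 + 24·26 = 4
a_81 = 13·4 + 24·12 = 49
a_82 = 13·49 + 24·4 = 54
a_83 = 13·54 + 24·49 = 35
a_84 = 13·35 + 24·54 = 5
a_85 = 13·5 + 24·35 = 32
a_86 = 13·32 + 24·5 = 51
a_87 = 13·51 + 24·32 = 73
a_88 = 13·73 + 24·51 = 39
a_89 = 13·39 + 24·73 = 28
a_90 = 13·28 + 24·39 = 39
a_91 = 13·39 + 24·28 = 15
a_92 = 13·15 + 24·39 = 64
a_93 = 13·64 + 24·15 = 28
a_94 = 13·28 + 24·64 = 57
a_95 = 13·57 + 24·28 = 55
a_96 = 13·55 + 24·57 = 46
a_97 = 13·46 + 24·55 = 75
a_98 = 13·75 + 24·46 = 42
a_99 = 13·42 + 24·75 = 18
a_100 = 13·18 + 24·42 = 78
a_101 = 13·78 + 24·18 = 88
a_102 = 13·88 + 24·78 = 9
a_103 = 13·9 + 24·88 = 95
a_104 = 13·95 + 24·9 = 93
a_105 = 13·93 + 24·95 = 94
a_106 = 13·94 + 24·93 = 59
a_107 = 13·59 + 24·94 = 16
a_108 = 13·16 + 24·59 = 72
a_109 = 13·72 + 24·16 = 59
a_110 = 13·59 + 24·72 = 70
a_111 = 13·70 + 24·59 = 95
a_112 = 13·95 + 24·70 = 5
a_113 = 13·5 + 24·95 = 17
a_114 = 13·17 + 24·5 = 50
a_115 = 13·50 + 24·17 = 88
a_116 = 13·88 + 24·50 = 16
a_117 = 13·16 + 24·88 = 89
a_118 = 13·89 + 24·16 = 86
a_119 = 13·86 + 24·89 = 53
a_120 = 13·53 + 24·86 = 37
a_121 = 13·37 + 24·53 = 7
a_122 = 13·7 + 24·37 = 9
a_123 = 13·9 + 24·7 = 91
a_124 = 13·91 + 24·9 = 41
a_125 = 13·41 + 24·91 = 1
a_126 = 13·1 + 24·41 = 27
a_127 = 13·27 + 24·1 = 84
a_128 = 13·84 + 24·27 = 91
a_129 = 13·91 + 24·84 = 95
a_130 = 13·95 + 24·91 = 24
a_131 = 13·24 + 24·95 = 70
a_132 = 13·70 + 24·24 = 31
a_133 = 13·31 + 24·70 = 46
a_134 = 13·46 + 24·31 = 81
a_135 = 13·81 + 24·46 = 23
a_136 = 13·23 + 24·81 = 12
a_137 = 13·12 + 24·23 = 29
a_138 = 13·29 + 24·12 = 83
a_139 = 13·83 + 24·29 = 29
a_140 = 13·29 + 24·83 = 41
a_141 = 13·41 + 24·29 = 65
a_142 = 13·65 + 24·41 = 83
a_143 = 13·83 + 24·65 = 20
a_144 = 13·20 + 24·83 = 21
a_145 = 13·21 + 24·20 = 74
a_146 = 13·74 + 24·21 = 11
a_147 = 13·11 + 24·74 = 76
a_148 = 13·76 + 24·11 = 88
a_149 = 13·88 + 24·76 = 58
a_150 = 13·58 + 24·88 = 53
a_151 = 13·53 + 24·58 = 44
a_152 = 13·44 + 24·53 = 1
a_153 = 13·1 + 24·44 = 2
a_154 = 13·2 + 24·1 = 50
a_155 = 13·50 + 24·2 = 19
a_156 = 13·19 + 24·50 = 89
a_157 = 13·89 + 24·19 = 61
a_158 = 13·61 + 24·89 = 19
a_159 = 13·19 + 24·61 = 62
a_160 = 13·62 + 24·19 = 1
a_161 = 13·1 + 24·62 = 46
a_162 = 13·46 + 24·1 = 40
a_163 = 13·40 + 24·46 = 72
a_164 = 13·72 + 24·40 = 53
a_165 = 13·53 + 24·72 = 89
a_166 = 13·89 + 24·53 = 4
a_167 = 13·4 + 24·89 = 54

54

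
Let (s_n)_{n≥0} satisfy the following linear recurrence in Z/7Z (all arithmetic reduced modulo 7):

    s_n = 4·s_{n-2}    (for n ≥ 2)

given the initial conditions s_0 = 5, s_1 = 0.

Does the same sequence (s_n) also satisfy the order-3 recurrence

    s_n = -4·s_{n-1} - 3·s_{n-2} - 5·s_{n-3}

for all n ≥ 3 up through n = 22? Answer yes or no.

Terms s_0..s_22: 5, 0, 6, 0, 3, 0, 5, 0, 6, 0, 3, 0, 5, 0, 6, 0, 3, 0, 5, 0, 6, 0, 3
n=3: candidate gives 0, actual s_3 = 0 ✓
n=4: candidate gives 3, actual s_4 = 3 ✓
n=5: candidate gives 0, actual s_5 = 0 ✓
n=6: candidate gives 5, actual s_6 = 5 ✓
n=7: candidate gives 0, actual s_7 = 0 ✓
n=8: candidate gives 6, actual s_8 = 6 ✓
n=9: candidate gives 0, actual s_9 = 0 ✓
n=10: candidate gives 3, actual s_10 = 3 ✓
n=11: candidate gives 0, actual s_11 = 0 ✓
n=12: candidate gives 5, actual s_12 = 5 ✓
n=13: candidate gives 0, actual s_13 = 0 ✓
n=14: candidate gives 6, actual s_14 = 6 ✓
n=15: candidate gives 0, actual s_15 = 0 ✓
n=16: candidate gives 3, actual s_16 = 3 ✓
n=17: candidate gives 0, actual s_17 = 0 ✓
n=18: candidate gives 5, actual s_18 = 5 ✓
n=19: candidate gives 0, actual s_19 = 0 ✓
n=20: candidate gives 6, actual s_20 = 6 ✓
n=21: candidate gives 0, actual s_21 = 0 ✓
n=22: candidate gives 3, actual s_22 = 3 ✓

yes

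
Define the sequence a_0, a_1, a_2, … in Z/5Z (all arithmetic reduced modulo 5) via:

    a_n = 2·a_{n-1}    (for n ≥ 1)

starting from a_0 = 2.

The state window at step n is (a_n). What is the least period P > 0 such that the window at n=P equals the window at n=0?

n=0: window = (2)
n=1: window = (4)
n=2: window = (3)
n=3: window = (1)
n=4: window = (2)
window at n=4 equals window at n=0 → period = 4

4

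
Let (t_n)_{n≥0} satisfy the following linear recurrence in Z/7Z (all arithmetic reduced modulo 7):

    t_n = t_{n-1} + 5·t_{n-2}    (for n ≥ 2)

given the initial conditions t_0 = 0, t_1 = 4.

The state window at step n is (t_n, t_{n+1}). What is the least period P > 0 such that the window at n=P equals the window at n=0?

n=0: window = (0, 4)
n=1: window = (4, 4)
n=2: window = (4, 3)
n=3: window = (3, 2)
n=4: window = (2, 3)
n=5: window = (3, 6)
n=6: window = (6, 0)
n=7: window = (0, 2)
n=8: window = (2, 2)
n=9: window = (2, 5)
n=10: window = (5, 1)
n=11: window = (1, 5)
n=12: window = (5, 3)
n=13: window = (3, 0)
n=14: window = (0, 1)
n=15: window = (1, 1)
n=16: window = (1, 6)
n=17: window = (6, 4)
n=18: window = (4, 6)
n=19: window = (6, 5)
n=20: window = (5, 0)
n=21: window = (0, 4)
window at n=21 equals window at n=0 → period = 21

21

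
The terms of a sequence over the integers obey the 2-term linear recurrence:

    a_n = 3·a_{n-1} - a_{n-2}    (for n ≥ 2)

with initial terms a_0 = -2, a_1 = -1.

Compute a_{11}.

-4181

a_2 = 3·-1 + -1·-2 = -1
a_3 = 3·-1 + -1·-1 = -2
a_4 = 3·-2 + -1·-1 = -5
a_5 = 3·-5 + -1·-2 = -13
a_6 = 3·-13 + -1·-5 = -34
a_7 = 3·-34 + -1·-13 = -89
a_8 = 3·-89 + -1·-34 = -233
a_9 = 3·-233 + -1·-89 = -610
a_10 = 3·-610 + -1·-233 = -1597
a_11 = 3·-1597 + -1·-610 = -4181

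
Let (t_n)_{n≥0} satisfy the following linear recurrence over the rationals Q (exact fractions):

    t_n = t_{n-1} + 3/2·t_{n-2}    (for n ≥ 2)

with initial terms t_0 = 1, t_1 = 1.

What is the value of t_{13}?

t_2 = 1·1 + 3/2·1 = 5/2
t_3 = 1·5/2 + 3/2·1 = 4
t_4 = 1·4 + 3/2·5/2 = 31/4
t_5 = 1·31/4 + 3/2·4 = 55/4
t_6 = 1·55/4 + 3/2·31/4 = 203/8
t_7 = 1·203/8 + 3/2·55/4 = 46
t_8 = 1·46 + 3/2·203/8 = 1345/16
t_9 = 1·1345/16 + 3/2·46 = 2449/16
t_10 = 1·2449/16 + 3/2·1345/16 = 8933/32
t_11 = 1·8933/32 + 3/2·2449/16 = 2035/4
t_12 = 1·2035/4 + 3/2·8933/32 = 59359/64
t_13 = 1·59359/64 + 3/2·2035/4 = 108199/64

108199/64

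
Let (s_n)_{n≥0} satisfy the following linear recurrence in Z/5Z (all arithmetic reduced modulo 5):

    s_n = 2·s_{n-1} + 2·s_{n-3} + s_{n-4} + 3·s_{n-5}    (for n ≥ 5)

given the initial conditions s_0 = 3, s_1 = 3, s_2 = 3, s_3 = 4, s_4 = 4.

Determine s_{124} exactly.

4

s_5 = 2·4 + 0·4 + 2·3 + 1·3 + 3·3 = 1
s_6 = 2·1 + 0·4 + 2·4 + 1·3 + 3·3 = 2
s_7 = 2·2 + 0·1 + 2·4 + 1·4 + 3·3 = 0
s_8 = 2·0 + 0·2 + 2·1 + 1·4 + 3·4 = 3
s_9 = 2·3 + 0·0 + 2·2 + 1·1 + 3·4 = 3
s_10 = 2·3 + 0·3 + 2·0 + 1·2 + 3·1 = 1
Continuing the recurrence:
  s_11 = 4;  s_12 = 2;  s_13 = 3;  s_14 = 4;  s_15 = 4;  s_16 = 3
  s_17 = 3;  s_18 = 2;  s_19 = 1;  s_20 = 3;  s_21 = 2;  s_22 = 2
  s_23 = 2;  s_24 = 4;  s_25 = 3;  s_26 = 3;  s_27 = 2;  s_28 = 0
  s_29 = 1;  s_30 = 3;  s_31 = 2;  s_32 = 2;  s_33 = 1;  s_34 = 2
  s_35 = 4;  s_36 = 3;  s_37 = 2;  s_38 = 2;  s_39 = 0;  s_40 = 4
  s_41 = 3;  s_42 = 4;  s_43 = 2;  s_44 = 4;  s_45 = 1;  s_46 = 4
  s_47 = 0;  s_48 = 2;  s_49 = 0;  s_50 = 2;  s_51 = 0;  s_52 = 2
  s_53 = 4;  s_54 = 0;  s_55 = 0;  s_56 = 0;  s_57 = 0;  s_58 = 2
  s_59 = 4;  s_60 = 3;  s_61 = 0;  s_62 = 0;  s_63 = 1;  s_64 = 2
  s_65 = 3;  s_66 = 3;  s_67 = 1;  s_68 = 3;  s_69 = 1;  s_70 = 1
  s_71 = 3;  s_72 = 4;  s_73 = 0;  s_74 = 0;  s_75 = 4;  s_76 = 1
  s_77 = 4;  s_78 = 1;  s_79 = 3;  s_80 = 2;  s_81 = 3;  s_82 = 0
  s_83 = 0;  s_84 = 2;  s_85 = 3;  s_86 = 0;  s_87 = 4;  s_88 = 1
  s_89 = 1;  s_90 = 4;  s_91 = 4;  s_92 = 3;  s_93 = 3;  s_94 = 1
  s_95 = 4;  s_96 = 4;  s_97 = 2;  s_98 = 2;  s_99 = 4;  s_100 = 3
  s_101 = 4;  s_102 = 4;  s_103 = 4;  s_104 = 1;  s_105 = 3;  s_106 = 0
  s_107 = 3;  s_108 = 0;  s_109 = 1;  s_110 = 2;  s_111 = 2;  s_112 = 0
  s_113 = 0;  s_114 = 4;  s_115 = 1;  s_116 = 3;  s_117 = 4;  s_118 = 4
  s_119 = 2;  s_120 = 3;  s_121 = 2;  s_122 = 4
s_123 = 2·4 + 0·2 + 2·3 + 1·2 + 3·4 = 3
s_124 = 2·3 + 0·4 + 2·2 + 1·3 + 3·2 = 4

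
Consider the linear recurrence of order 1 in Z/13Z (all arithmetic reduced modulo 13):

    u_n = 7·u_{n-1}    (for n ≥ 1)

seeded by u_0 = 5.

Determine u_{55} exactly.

u_1 = 7·5 = 9
u_2 = 7·9 = 11
u_3 = 7·11 = 12
u_4 = 7·12 = 6
u_5 = 7·6 = 3
u_6 = 7·3 = 8
u_7 = 7·8 = 4
u_8 = 7·4 = 2
u_9 = 7·2 = 1
u_10 = 7·1 = 7
u_11 = 7·7 = 10
u_12 = 7·10 = 5
(u_12) = (5) = (u_0), so the sequence has period 12.
55 ≡ 7 (mod 12), hence u_55 = u_7 = 4.

4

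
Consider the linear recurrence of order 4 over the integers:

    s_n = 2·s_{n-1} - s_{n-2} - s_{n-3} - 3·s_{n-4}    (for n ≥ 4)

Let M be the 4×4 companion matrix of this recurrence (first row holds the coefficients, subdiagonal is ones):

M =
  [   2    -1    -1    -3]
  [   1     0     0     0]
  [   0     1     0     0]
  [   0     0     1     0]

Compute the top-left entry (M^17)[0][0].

(M^17)[0][0] is the top entry after applying M 17 times to the unit state (1, 0, 0, 0). Equivalently it is h_{20} for the auxiliary sequence (h_n) obeying the same recurrence with h_3 = 1 and h_i = 0 for 0 ≤ i < 3:
h_4 = 2·1 + -1·0 + -1·0 + -3·0 = 2
h_5 = 2·2 + -1·1 + -1·0 + -3·0 = 3
h_6 = 2·3 + -1·2 + -1·1 + -3·0 = 3
h_7 = 2·3 + -1·3 + -1·2 + -3·1 = -2
h_8 = 2·-2 + -1·3 + -1·3 + -3·2 = -16
h_9 = 2·-16 + -1·-2 + -1·3 + -3·3 = -42
h_10 = 2·-42 + -1·-16 + -1·-2 + -3·3 = -75
h_11 = 2·-75 + -1·-42 + -1·-16 + -3·-2 = -86
h_12 = 2·-86 + -1·-75 + -1·-42 + -3·-16 = -7
h_13 = 2·-7 + -1·-86 + -1·-75 + -3·-42 = 273
h_14 = 2·273 + -1·-7 + -1·-86 + -3·-75 = 864
h_15 = 2·864 + -1·273 + -1·-7 + -3·-86 = 1720
h_16 = 2·1720 + -1·864 + -1·273 + -3·-7 = 2324
h_17 = 2·2324 + -1·1720 + -1·864 + -3·273 = 1245
h_18 = 2·1245 + -1·2324 + -1·1720 + -3·864 = -4146
h_19 = 2·-4146 + -1·1245 + -1·2324 + -3·1720 = -17021
h_20 = 2·-17021 + -1·-4146 + -1·1245 + -3·2324 = -38113

-38113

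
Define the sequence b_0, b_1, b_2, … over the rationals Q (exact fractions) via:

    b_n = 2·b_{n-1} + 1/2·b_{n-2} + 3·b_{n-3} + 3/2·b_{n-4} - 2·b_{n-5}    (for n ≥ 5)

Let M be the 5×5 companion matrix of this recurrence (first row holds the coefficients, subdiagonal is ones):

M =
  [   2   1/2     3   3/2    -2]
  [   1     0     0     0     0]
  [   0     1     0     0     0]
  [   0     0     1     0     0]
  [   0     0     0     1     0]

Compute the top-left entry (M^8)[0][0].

27743/16

(M^8)[0][0] is the top entry after applying M 8 times to the unit state (1, 0, 0, 0, 0). Equivalently it is h_{12} for the auxiliary sequence (h_n) obeying the same recurrence with h_4 = 1 and h_i = 0 for 0 ≤ i < 4:
h_5 = 2·1 + 1/2·0 + 3·0 + 3/2·0 + -2·0 = 2
h_6 = 2·2 + 1/2·1 + 3·0 + 3/2·0 + -2·0 = 9/2
h_7 = 2·9/2 + 1/2·2 + 3·1 + 3/2·0 + -2·0 = 13
h_8 = 2·13 + 1/2·9/2 + 3·2 + 3/2·1 + -2·0 = 143/4
h_9 = 2·143/4 + 1/2·13 + 3·9/2 + 3/2·2 + -2·1 = 185/2
h_10 = 2·185/2 + 1/2·143/4 + 3·13 + 3/2·9/2 + -2·2 = 1957/8
h_11 = 2·1957/8 + 1/2·185/2 + 3·143/4 + 3/2·13 + -2·9/2 = 2613/4
h_12 = 2·2613/4 + 1/2·1957/8 + 3·185/2 + 3/2·143/4 + -2·13 = 27743/16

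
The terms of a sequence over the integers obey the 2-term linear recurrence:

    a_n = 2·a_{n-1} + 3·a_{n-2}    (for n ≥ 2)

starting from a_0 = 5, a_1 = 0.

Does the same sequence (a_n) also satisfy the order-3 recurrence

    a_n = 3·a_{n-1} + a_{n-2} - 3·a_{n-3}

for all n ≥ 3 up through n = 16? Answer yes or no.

Terms a_0..a_16: 5, 0, 15, 30, 105, 300, 915, 2730, 8205, 24600, 73815, 221430, 664305, 1992900, 5978715, 17936130, 53808405
n=3: candidate gives 30, actual a_3 = 30 ✓
n=4: candidate gives 105, actual a_4 = 105 ✓
n=5: candidate gives 300, actual a_5 = 300 ✓
n=6: candidate gives 915, actual a_6 = 915 ✓
n=7: candidate gives 2730, actual a_7 = 2730 ✓
n=8: candidate gives 8205, actual a_8 = 8205 ✓
n=9: candidate gives 24600, actual a_9 = 24600 ✓
n=10: candidate gives 73815, actual a_10 = 73815 ✓
n=11: candidate gives 221430, actual a_11 = 221430 ✓
n=12: candidate gives 664305, actual a_12 = 664305 ✓
n=13: candidate gives 1992900, actual a_13 = 1992900 ✓
n=14: candidate gives 5978715, actual a_14 = 5978715 ✓
n=15: candidate gives 17936130, actual a_15 = 17936130 ✓
n=16: candidate gives 53808405, actual a_16 = 53808405 ✓

yes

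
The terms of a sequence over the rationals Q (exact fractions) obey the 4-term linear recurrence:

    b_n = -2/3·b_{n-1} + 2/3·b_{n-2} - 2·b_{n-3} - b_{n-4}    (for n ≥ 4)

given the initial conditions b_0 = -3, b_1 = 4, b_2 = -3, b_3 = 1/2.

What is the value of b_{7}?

3907/162

b_4 = -2/3·1/2 + 2/3·-3 + -2·4 + -1·-3 = -22/3
b_5 = -2/3·-22/3 + 2/3·1/2 + -2·-3 + -1·4 = 65/9
b_6 = -2/3·65/9 + 2/3·-22/3 + -2·1/2 + -1·-3 = -208/27
b_7 = -2/3·-208/27 + 2/3·65/9 + -2·-22/3 + -1·1/2 = 3907/162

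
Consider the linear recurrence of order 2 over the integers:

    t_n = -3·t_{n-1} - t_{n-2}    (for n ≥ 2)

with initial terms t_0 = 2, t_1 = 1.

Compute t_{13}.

t_2 = -3·1 + -1·2 = -5
t_3 = -3·-5 + -1·1 = 14
t_4 = -3·14 + -1·-5 = -37
t_5 = -3·-37 + -1·14 = 97
t_6 = -3·97 + -1·-37 = -254
t_7 = -3·-254 + -1·97 = 665
t_8 = -3·665 + -1·-254 = -1741
t_9 = -3·-1741 + -1·665 = 4558
t_10 = -3·4558 + -1·-1741 = -11933
t_11 = -3·-11933 + -1·4558 = 31241
t_12 = -3·31241 + -1·-11933 = -81790
t_13 = -3·-81790 + -1·31241 = 214129

214129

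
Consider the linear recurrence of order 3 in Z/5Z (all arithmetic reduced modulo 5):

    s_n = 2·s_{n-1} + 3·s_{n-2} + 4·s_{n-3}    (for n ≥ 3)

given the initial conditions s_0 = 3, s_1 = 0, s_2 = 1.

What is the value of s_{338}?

s_3 = 2·1 + 3·0 + 4·3 = 4
s_4 = 2·4 + 3·1 + 4·0 = 1
s_5 = 2·1 + 3·4 + 4·1 = 3
s_6 = 2·3 + 3·1 + 4·4 = 0
s_7 = 2·0 + 3·3 + 4·1 = 3
s_8 = 2·3 + 3·0 + 4·3 = 3
s_9 = 2·3 + 3·3 + 4·0 = 0
s_10 = 2·0 + 3·3 + 4·3 = 1
(s_8, s_9, s_10) = (3, 0, 1) = (s_0, s_1, s_2), so the sequence has period 8.
338 ≡ 2 (mod 8), hence s_338 = s_2 = 1.

1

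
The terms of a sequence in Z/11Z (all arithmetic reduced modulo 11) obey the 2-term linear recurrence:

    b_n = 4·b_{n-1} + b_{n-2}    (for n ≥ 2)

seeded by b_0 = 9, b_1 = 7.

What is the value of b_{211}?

b_2 = 4·7 + 1·9 = 4
b_3 = 4·4 + 1·7 = 1
b_4 = 4·1 + 1·4 = 8
b_5 = 4·8 + 1·1 = 0
b_6 = 4·0 + 1·8 = 8
b_7 = 4·8 + 1·0 = 10
b_8 = 4·10 + 1·8 = 4
b_9 = 4·4 + 1·10 = 4
b_10 = 4·4 + 1·4 = 9
b_11 = 4·9 + 1·4 = 7
(b_10, b_11) = (9, 7) = (b_0, b_1), so the sequence has period 10.
211 ≡ 1 (mod 10), hence b_211 = b_1 = 7.

7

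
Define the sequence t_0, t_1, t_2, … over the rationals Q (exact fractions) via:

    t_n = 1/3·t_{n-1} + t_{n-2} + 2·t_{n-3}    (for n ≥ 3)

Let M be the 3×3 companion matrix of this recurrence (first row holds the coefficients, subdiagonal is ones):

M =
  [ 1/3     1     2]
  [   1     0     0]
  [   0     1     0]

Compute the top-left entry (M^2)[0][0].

10/9

(M^2)[0][0] is the top entry after applying M 2 times to the unit state (1, 0, 0). Equivalently it is h_{4} for the auxiliary sequence (h_n) obeying the same recurrence with h_2 = 1 and h_i = 0 for 0 ≤ i < 2:
h_3 = 1/3·1 + 1·0 + 2·0 = 1/3
h_4 = 1/3·1/3 + 1·1 + 2·0 = 10/9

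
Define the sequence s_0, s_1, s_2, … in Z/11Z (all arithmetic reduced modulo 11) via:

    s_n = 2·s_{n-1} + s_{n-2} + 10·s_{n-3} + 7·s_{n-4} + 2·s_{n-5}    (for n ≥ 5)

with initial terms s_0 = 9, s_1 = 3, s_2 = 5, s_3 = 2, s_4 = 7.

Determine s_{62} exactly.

s_5 = 2·7 + 1·2 + 10·5 + 7·3 + 2·9 = 6
s_6 = 2·6 + 1·7 + 10·2 + 7·5 + 2·3 = 3
s_7 = 2·3 + 1·6 + 10·7 + 7·2 + 2·5 = 7
s_8 = 2·7 + 1·3 + 10·6 + 7·7 + 2·2 = 9
s_9 = 2·9 + 1·7 + 10·3 + 7·6 + 2·7 = 1
s_10 = 2·1 + 1·9 + 10·7 + 7·3 + 2·6 = 4
s_11 = 2·4 + 1·1 + 10·9 + 7·7 + 2·3 = 0
s_12 = 2·0 + 1·4 + 10·1 + 7·9 + 2·7 = 3
s_13 = 2·3 + 1·0 + 10·4 + 7·1 + 2·9 = 5
s_14 = 2·5 + 1·3 + 10·0 + 7·4 + 2·1 = 10
s_15 = 2·10 + 1·5 + 10·3 + 7·0 + 2·4 = 8
s_16 = 2·8 + 1·10 + 10·5 + 7·3 + 2·0 = 9
s_17 = 2·9 + 1·8 + 10·10 + 7·5 + 2·3 = 2
s_18 = 2·2 + 1·9 + 10·8 + 7·10 + 2·5 = 8
s_19 = 2·8 + 1·2 + 10·9 + 7·8 + 2·10 = 8
s_20 = 2·8 + 1·8 + 10·2 + 7·9 + 2·8 = 2
s_21 = 2·2 + 1·8 + 10·8 + 7·2 + 2·9 = 3
s_22 = 2·3 + 1·2 + 10·8 + 7·8 + 2·2 = 5
s_23 = 2·5 + 1·3 + 10·2 + 7·8 + 2·8 = 6
s_24 = 2·6 + 1·5 + 10·3 + 7·2 + 2·8 = 0
s_25 = 2·0 + 1·6 + 10·5 + 7·3 + 2·2 = 4
s_26 = 2·4 + 1·0 + 10·6 + 7·5 + 2·3 = 10
s_27 = 2·10 + 1·4 + 10·0 + 7·6 + 2·5 = 10
s_28 = 2·10 + 1·10 + 10·4 + 7·0 + 2·6 = 5
s_29 = 2·5 + 1·10 + 10·10 + 7·4 + 2·0 = 5
s_30 = 2·5 + 1·5 + 10·10 + 7·10 + 2·4 = 6
s_31 = 2·6 + 1·5 + 10·5 + 7·10 + 2·10 = 3
s_32 = 2·3 + 1·6 + 10·5 + 7·5 + 2·10 = 7
s_33 = 2·7 + 1·3 + 10·6 + 7·5 + 2·5 = 1
s_34 = 2·1 + 1·7 + 10·3 + 7·6 + 2·5 = 3
s_35 = 2·3 + 1·1 + 10·7 + 7·3 + 2·6 = 0
s_36 = 2·0 + 1·3 + 10·1 + 7·7 + 2·3 = 2
s_37 = 2·2 + 1·0 + 10·3 + 7·1 + 2·7 = 0
s_38 = 2·0 + 1·2 + 10·0 + 7·3 + 2·1 = 3
s_39 = 2·3 + 1·0 + 10·2 + 7·0 + 2·3 = 10
s_40 = 2·10 + 1·3 + 10·0 + 7·2 + 2·0 = 4
s_41 = 2·4 + 1·10 + 10·3 + 7·0 + 2·2 = 8
s_42 = 2·8 + 1·4 + 10·10 + 7·3 + 2·0 = 9
s_43 = 2·9 + 1·8 + 10·4 + 7·10 + 2·3 = 10
s_44 = 2·10 + 1·9 + 10·8 + 7·4 + 2·10 = 3
s_45 = 2·3 + 1·10 + 10·9 + 7·8 + 2·4 = 5
s_46 = 2·5 + 1·3 + 10·10 + 7·9 + 2·8 = 5
s_47 = 2·5 + 1·5 + 10·3 + 7·10 + 2·9 = 1
s_48 = 2·1 + 1·5 + 10·5 + 7·3 + 2·10 = 10
s_49 = 2·10 + 1·1 + 10·5 + 7·5 + 2·3 = 2
s_50 = 2·2 + 1·10 + 10·1 + 7·5 + 2·5 = 3
s_51 = 2·3 + 1·2 + 10·10 + 7·1 + 2·5 = 4
s_52 = 2·4 + 1·3 + 10·2 + 7·10 + 2·1 = 4
s_53 = 2·4 + 1·4 + 10·3 + 7·2 + 2·10 = 10
s_54 = 2·10 + 1·4 + 10·4 + 7·3 + 2·2 = 1
s_55 = 2·1 + 1·10 + 10·4 + 7·4 + 2·3 = 9
s_56 = 2·9 + 1·1 + 10·10 + 7·4 + 2·4 = 1
s_57 = 2·1 + 1·9 + 10·1 + 7·10 + 2·4 = 0
s_58 = 2·0 + 1·1 + 10·9 + 7·1 + 2·10 = 8
s_59 = 2·8 + 1·0 + 10·1 + 7·9 + 2·1 = 3
s_60 = 2·3 + 1·8 + 10·0 + 7·1 + 2·9 = 6
s_61 = 2·6 + 1·3 + 10·8 + 7·0 + 2·1 = 9
s_62 = 2·9 + 1·6 + 10·3 + 7·8 + 2·0 = 0

0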